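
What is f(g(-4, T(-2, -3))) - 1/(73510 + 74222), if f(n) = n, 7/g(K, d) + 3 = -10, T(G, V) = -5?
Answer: -79549/147732 ≈ -0.53847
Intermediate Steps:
g(K, d) = -7/13 (g(K, d) = 7/(-3 - 10) = 7/(-13) = 7*(-1/13) = -7/13)
f(g(-4, T(-2, -3))) - 1/(73510 + 74222) = -7/13 - 1/(73510 + 74222) = -7/13 - 1/147732 = -79549/147732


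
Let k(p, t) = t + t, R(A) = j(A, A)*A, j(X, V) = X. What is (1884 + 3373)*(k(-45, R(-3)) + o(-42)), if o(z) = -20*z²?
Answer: -185372334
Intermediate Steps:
R(A) = A² (R(A) = A*A = A²)
k(p, t) = 2*t
(1884 + 3373)*(k(-45, R(-3)) + o(-42)) = (1884 + 3373)*(2*(-3)² - 20*(-42)²) = 5257*(2*9 - 20*1764) = 5257*(18 - 35280) = 5257*(-35262) = -185372334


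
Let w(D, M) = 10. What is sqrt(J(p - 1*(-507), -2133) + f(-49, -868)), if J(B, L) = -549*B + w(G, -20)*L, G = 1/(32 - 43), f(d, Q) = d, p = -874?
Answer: 2*sqrt(45026) ≈ 424.39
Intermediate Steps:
G = -1/11 (G = 1/(-11) = -1/11 ≈ -0.090909)
J(B, L) = -549*B + 10*L
sqrt(J(p - 1*(-507), -2133) + f(-49, -868)) = sqrt((-549*(-874 - 1*(-507)) + 10*(-2133)) - 49) = sqrt((-549*(-874 + 507) - 21330) - 49) = sqrt((-549*(-367) - 21330) - 49) = sqrt((201483 - 21330) - 49) = sqrt(180153 - 49) = sqrt(180104) = 2*sqrt(45026)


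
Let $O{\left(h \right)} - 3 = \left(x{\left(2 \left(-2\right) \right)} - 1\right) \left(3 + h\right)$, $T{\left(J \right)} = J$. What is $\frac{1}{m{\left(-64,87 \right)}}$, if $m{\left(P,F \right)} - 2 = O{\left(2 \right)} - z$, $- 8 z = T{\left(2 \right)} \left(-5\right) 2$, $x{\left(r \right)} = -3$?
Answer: $- \frac{2}{35} \approx -0.057143$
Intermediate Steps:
$O{\left(h \right)} = -9 - 4 h$ ($O{\left(h \right)} = 3 + \left(-3 - 1\right) \left(3 + h\right) = 3 - 4 \left(3 + h\right) = 3 - \left(12 + 4 h\right) = -9 - 4 h$)
$z = \frac{5}{2}$ ($z = - \frac{2 \left(-5\right) 2}{8} = - \frac{\left(-10\right) 2}{8} = \left(- \frac{1}{8}\right) \left(-20\right) = \frac{5}{2} \approx 2.5$)
$m{\left(P,F \right)} = - \frac{35}{2}$ ($m{\left(P,F \right)} = 2 - \frac{39}{2} = - \frac{35}{2}$)
$\frac{1}{m{\left(-64,87 \right)}} = \frac{1}{- \frac{35}{2}} = - \frac{2}{35}$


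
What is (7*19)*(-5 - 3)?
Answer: -1064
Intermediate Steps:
(7*19)*(-5 - 3) = 133*(-8) = -1064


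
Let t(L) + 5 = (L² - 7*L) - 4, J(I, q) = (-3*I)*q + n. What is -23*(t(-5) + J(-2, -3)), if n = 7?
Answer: -920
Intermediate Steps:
J(I, q) = 7 - 3*I*q (J(I, q) = (-3*I)*q + 7 = -3*I*q + 7 = 7 - 3*I*q)
t(L) = -9 + L² - 7*L (t(L) = -5 + ((L² - 7*L) - 4) = -5 + (-4 + L² - 7*L) = -9 + L² - 7*L)
-23*(t(-5) + J(-2, -3)) = -23*((-9 + (-5)² - 7*(-5)) + (7 - 3*(-2)*(-3))) = -23*((-9 + 25 + 35) + (7 - 18)) = -23*(51 - 11) = -23*40 = -920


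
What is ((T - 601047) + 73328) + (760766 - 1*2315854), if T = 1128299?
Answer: -954508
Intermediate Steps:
((T - 601047) + 73328) + (760766 - 1*2315854) = ((1128299 - 601047) + 73328) + (760766 - 1*2315854) = (527252 + 73328) + (760766 - 2315854) = 600580 - 1555088 = -954508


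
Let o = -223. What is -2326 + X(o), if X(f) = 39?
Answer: -2287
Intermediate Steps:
-2326 + X(o) = -2326 + 39 = -2287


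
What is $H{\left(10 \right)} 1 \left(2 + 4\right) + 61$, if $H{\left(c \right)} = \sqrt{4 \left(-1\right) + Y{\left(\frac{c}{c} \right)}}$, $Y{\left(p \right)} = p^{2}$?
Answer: $61 + 6 i \sqrt{3} \approx 61.0 + 10.392 i$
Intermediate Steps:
$H{\left(c \right)} = i \sqrt{3}$ ($H{\left(c \right)} = \sqrt{4 \left(-1\right) + \left(\frac{c}{c}\right)^{2}} = \sqrt{-4 + 1^{2}} = \sqrt{-4 + 1} = \sqrt{-3} = i \sqrt{3}$)
$H{\left(10 \right)} 1 \left(2 + 4\right) + 61 = i \sqrt{3} \cdot 1 \left(2 + 4\right) + 61 = i \sqrt{3} \cdot 1 \cdot 6 + 61 = i \sqrt{3} \cdot 6 + 61 = 6 i \sqrt{3} + 61 = 61 + 6 i \sqrt{3}$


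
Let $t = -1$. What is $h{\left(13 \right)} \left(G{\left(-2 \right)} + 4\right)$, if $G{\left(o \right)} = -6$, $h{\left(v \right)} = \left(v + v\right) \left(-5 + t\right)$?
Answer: $312$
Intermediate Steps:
$h{\left(v \right)} = - 12 v$ ($h{\left(v \right)} = \left(v + v\right) \left(-5 - 1\right) = 2 v \left(-6\right) = - 12 v$)
$h{\left(13 \right)} \left(G{\left(-2 \right)} + 4\right) = \left(-12\right) 13 \left(-6 + 4\right) = \left(-156\right) \left(-2\right) = 312$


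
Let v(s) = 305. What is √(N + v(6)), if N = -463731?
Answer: I*√463426 ≈ 680.75*I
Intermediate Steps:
√(N + v(6)) = √(-463731 + 305) = √(-463426) = I*√463426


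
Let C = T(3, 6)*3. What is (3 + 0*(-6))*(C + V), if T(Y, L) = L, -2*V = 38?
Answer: -3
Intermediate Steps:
V = -19 (V = -1/2*38 = -19)
C = 18 (C = 6*3 = 18)
(3 + 0*(-6))*(C + V) = (3 + 0*(-6))*(18 - 19) = (3 + 0)*(-1) = 3*(-1) = -3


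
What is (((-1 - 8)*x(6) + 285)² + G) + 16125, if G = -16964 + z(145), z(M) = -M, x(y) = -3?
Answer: 96360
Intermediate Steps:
G = -17109 (G = -16964 - 1*145 = -16964 - 145 = -17109)
(((-1 - 8)*x(6) + 285)² + G) + 16125 = (((-1 - 8)*(-3) + 285)² - 17109) + 16125 = ((-9*(-3) + 285)² - 17109) + 16125 = ((27 + 285)² - 17109) + 16125 = (312² - 17109) + 16125 = (97344 - 17109) + 16125 = 80235 + 16125 = 96360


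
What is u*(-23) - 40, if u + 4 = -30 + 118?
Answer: -1972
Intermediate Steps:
u = 84 (u = -4 + (-30 + 118) = -4 + 88 = 84)
u*(-23) - 40 = 84*(-23) - 40 = -1932 - 40 = -1972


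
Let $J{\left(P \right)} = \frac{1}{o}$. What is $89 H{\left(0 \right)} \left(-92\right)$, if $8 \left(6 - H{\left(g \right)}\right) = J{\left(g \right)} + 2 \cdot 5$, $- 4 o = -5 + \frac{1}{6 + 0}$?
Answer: $- \frac{1103333}{29} \approx -38046.0$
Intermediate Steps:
$o = \frac{29}{24}$ ($o = - \frac{-5 + \frac{1}{6 + 0}}{4} = - \frac{-5 + \frac{1}{6}}{4} = \left(- \frac{1}{4}\right) \left(- \frac{29}{6}\right) = \frac{29}{24} \approx 1.2083$)
$J{\left(P \right)} = \frac{24}{29}$ ($J{\left(P \right)} = \frac{1}{\frac{29}{24}} = \frac{24}{29}$)
$H{\left(g \right)} = \frac{539}{116}$ ($H{\left(g \right)} = 6 - \frac{\frac{24}{29} + 2 \cdot 5}{8} = 6 - \frac{\frac{24}{29} + 10}{8} = 6 - \frac{157}{116} = \frac{539}{116}$)
$89 H{\left(0 \right)} \left(-92\right) = 89 \cdot \frac{539}{116} \left(-92\right) = \frac{47971}{116} \left(-92\right) = - \frac{1103333}{29}$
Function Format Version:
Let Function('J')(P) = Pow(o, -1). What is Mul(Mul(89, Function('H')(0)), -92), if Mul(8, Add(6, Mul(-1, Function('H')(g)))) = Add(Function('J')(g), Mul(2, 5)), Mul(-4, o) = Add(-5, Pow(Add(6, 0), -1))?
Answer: Rational(-1103333, 29) ≈ -38046.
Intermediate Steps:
o = Rational(29, 24) (o = Mul(Rational(-1, 4), Add(-5, Pow(Add(6, 0), -1))) = Mul(Rational(-1, 4), Add(-5, Pow(6, -1))) = Mul(Rational(-1, 4), Add(-5, Rational(1, 6))) = Mul(Rational(-1, 4), Rational(-29, 6)) = Rational(29, 24) ≈ 1.2083)
Function('J')(P) = Rational(24, 29) (Function('J')(P) = Pow(Rational(29, 24), -1) = Rational(24, 29))
Function('H')(g) = Rational(539, 116) (Function('H')(g) = Add(6, Mul(Rational(-1, 8), Add(Rational(24, 29), Mul(2, 5)))) = Add(6, Mul(Rational(-1, 8), Add(Rational(24, 29), 10))) = Add(6, Mul(Rational(-1, 8), Rational(314, 29))) = Add(6, Rational(-157, 116)) = Rational(539, 116))
Mul(Mul(89, Function('H')(0)), -92) = Mul(Mul(89, Rational(539, 116)), -92) = Mul(Rational(47971, 116), -92) = Rational(-1103333, 29)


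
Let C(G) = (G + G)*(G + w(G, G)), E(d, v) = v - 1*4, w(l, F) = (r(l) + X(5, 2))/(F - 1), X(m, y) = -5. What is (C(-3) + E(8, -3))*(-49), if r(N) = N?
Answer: 49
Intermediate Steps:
w(l, F) = (-5 + l)/(-1 + F) (w(l, F) = (l - 5)/(F - 1) = (-5 + l)/(-1 + F))
E(d, v) = -4 + v (E(d, v) = v - 4 = -4 + v)
C(G) = 2*G*(G + (-5 + G)/(-1 + G)) (C(G) = (G + G)*(G + (-5 + G)/(-1 + G)) = (2*G)*(G + (-5 + G)/(-1 + G)) = 2*G*(G + (-5 + G)/(-1 + G)))
(C(-3) + E(8, -3))*(-49) = (2*(-3)*(-5 + (-3)**2)/(-1 - 3) + (-4 - 3))*(-49) = (2*(-3)*(-5 + 9)/(-4) - 7)*(-49) = (2*(-3)*(-1/4)*4 - 7)*(-49) = (6 - 7)*(-49) = -1*(-49) = 49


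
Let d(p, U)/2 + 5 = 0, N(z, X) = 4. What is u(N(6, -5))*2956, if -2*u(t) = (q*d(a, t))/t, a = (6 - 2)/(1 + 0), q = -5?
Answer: -18475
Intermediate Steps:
a = 4 (a = 4/1 = 4*1 = 4)
d(p, U) = -10 (d(p, U) = -10 + 2*0 = -10 + 0 = -10)
u(t) = -25/t (u(t) = -(-5*(-10))/(2*t) = -25/t)
u(N(6, -5))*2956 = -25/4*2956 = -18475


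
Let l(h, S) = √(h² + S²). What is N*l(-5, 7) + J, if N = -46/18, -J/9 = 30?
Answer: -270 - 23*√74/9 ≈ -291.98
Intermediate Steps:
J = -270 (J = -9*30 = -270)
l(h, S) = √(S² + h²)
N = -23/9 (N = -46*1/18 = -23/9 ≈ -2.5556)
N*l(-5, 7) + J = -23*√(7² + (-5)²)/9 - 270 = -23*√(49 + 25)/9 - 270 = -23*√74/9 - 270 = -270 - 23*√74/9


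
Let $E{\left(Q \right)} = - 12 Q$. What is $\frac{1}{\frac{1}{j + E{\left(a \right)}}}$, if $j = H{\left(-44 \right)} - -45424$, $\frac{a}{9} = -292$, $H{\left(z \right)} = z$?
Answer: $76916$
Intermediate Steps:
$a = -2628$ ($a = 9 \left(-292\right) = -2628$)
$j = 45380$ ($j = -44 - -45424 = -44 + 45424 = 45380$)
$\frac{1}{\frac{1}{j + E{\left(a \right)}}} = \frac{1}{\frac{1}{45380 - -31536}} = \frac{1}{\frac{1}{45380 + 31536}} = \frac{1}{\frac{1}{76916}} = 76916$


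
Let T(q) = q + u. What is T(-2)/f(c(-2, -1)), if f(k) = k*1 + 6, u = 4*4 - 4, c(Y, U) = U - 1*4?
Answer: 10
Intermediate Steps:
c(Y, U) = -4 + U (c(Y, U) = U - 4 = -4 + U)
u = 12 (u = 16 - 4 = 12)
T(q) = 12 + q (T(q) = q + 12 = 12 + q)
f(k) = 6 + k (f(k) = k + 6 = 6 + k)
T(-2)/f(c(-2, -1)) = (12 - 2)/(6 + (-4 - 1)) = 10/(6 - 5) = 10/1 = 10*1 = 10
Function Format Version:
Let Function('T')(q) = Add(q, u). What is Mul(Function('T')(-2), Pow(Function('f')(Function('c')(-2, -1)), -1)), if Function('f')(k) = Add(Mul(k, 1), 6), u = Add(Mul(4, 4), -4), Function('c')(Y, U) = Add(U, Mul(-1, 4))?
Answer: 10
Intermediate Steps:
Function('c')(Y, U) = Add(-4, U) (Function('c')(Y, U) = Add(U, -4) = Add(-4, U))
u = 12 (u = Add(16, -4) = 12)
Function('T')(q) = Add(12, q) (Function('T')(q) = Add(q, 12) = Add(12, q))
Function('f')(k) = Add(6, k) (Function('f')(k) = Add(k, 6) = Add(6, k))
Mul(Function('T')(-2), Pow(Function('f')(Function('c')(-2, -1)), -1)) = Mul(Add(12, -2), Pow(Add(6, Add(-4, -1)), -1)) = Mul(10, Pow(Add(6, -5), -1)) = Mul(10, Pow(1, -1)) = Mul(10, 1) = 10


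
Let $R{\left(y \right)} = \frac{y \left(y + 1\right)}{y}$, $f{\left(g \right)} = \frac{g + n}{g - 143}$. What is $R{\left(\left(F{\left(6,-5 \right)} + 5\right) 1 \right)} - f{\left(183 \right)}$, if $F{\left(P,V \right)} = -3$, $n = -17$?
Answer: $- \frac{23}{20} \approx -1.15$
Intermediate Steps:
$f{\left(g \right)} = \frac{-17 + g}{-143 + g}$ ($f{\left(g \right)} = \frac{g - 17}{g - 143} = \frac{-17 + g}{-143 + g}$)
$R{\left(y \right)} = 1 + y$ ($R{\left(y \right)} = \frac{y \left(1 + y\right)}{y} = 1 + y$)
$R{\left(\left(F{\left(6,-5 \right)} + 5\right) 1 \right)} - f{\left(183 \right)} = \left(1 + \left(-3 + 5\right) 1\right) - \frac{-17 + 183}{-143 + 183} = \left(1 + 2 \cdot 1\right) - \frac{1}{40} \cdot 166 = \left(1 + 2\right) - \frac{1}{40} \cdot 166 = 3 - \frac{83}{20} = - \frac{23}{20}$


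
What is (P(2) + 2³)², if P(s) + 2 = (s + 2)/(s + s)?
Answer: 49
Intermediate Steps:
P(s) = -2 + (2 + s)/(2*s) (P(s) = -2 + (s + 2)/(s + s) = -2 + (2 + s)/((2*s)) = -2 + (2 + s)*(1/(2*s)) = -2 + (2 + s)/(2*s))
(P(2) + 2³)² = ((-3/2 + 1/2) + 2³)² = ((-3/2 + ½) + 8)² = (-1 + 8)² = 7² = 49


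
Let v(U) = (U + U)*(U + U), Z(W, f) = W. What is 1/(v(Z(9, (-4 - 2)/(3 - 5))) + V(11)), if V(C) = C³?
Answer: 1/1655 ≈ 0.00060423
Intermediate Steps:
v(U) = 4*U² (v(U) = (2*U)*(2*U) = 4*U²)
1/(v(Z(9, (-4 - 2)/(3 - 5))) + V(11)) = 1/(4*9² + 11³) = 1/(4*81 + 1331) = 1/(324 + 1331) = 1/1655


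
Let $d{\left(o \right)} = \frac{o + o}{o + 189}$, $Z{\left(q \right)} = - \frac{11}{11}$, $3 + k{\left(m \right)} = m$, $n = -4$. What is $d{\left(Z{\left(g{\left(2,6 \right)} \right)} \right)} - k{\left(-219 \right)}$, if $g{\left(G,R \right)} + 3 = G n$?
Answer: $\frac{20867}{94} \approx 221.99$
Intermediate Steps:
$k{\left(m \right)} = -3 + m$
$g{\left(G,R \right)} = -3 - 4 G$ ($g{\left(G,R \right)} = -3 + G \left(-4\right) = -3 - 4 G$)
$Z{\left(q \right)} = -1$ ($Z{\left(q \right)} = \left(-11\right) \frac{1}{11} = -1$)
$d{\left(o \right)} = \frac{2 o}{189 + o}$
$d{\left(Z{\left(g{\left(2,6 \right)} \right)} \right)} - k{\left(-219 \right)} = 2 \left(-1\right) \frac{1}{189 - 1} - \left(-3 - 219\right) = 2 \left(-1\right) \frac{1}{188} - -222 = 2 \left(-1\right) \frac{1}{188} + 222 = - \frac{1}{94} + 222 = \frac{20867}{94}$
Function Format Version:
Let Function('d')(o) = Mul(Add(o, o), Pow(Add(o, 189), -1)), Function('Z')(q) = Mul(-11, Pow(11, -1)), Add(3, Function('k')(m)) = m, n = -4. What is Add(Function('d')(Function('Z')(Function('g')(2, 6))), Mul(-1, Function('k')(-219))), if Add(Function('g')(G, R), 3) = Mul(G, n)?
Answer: Rational(20867, 94) ≈ 221.99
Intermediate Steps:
Function('k')(m) = Add(-3, m)
Function('g')(G, R) = Add(-3, Mul(-4, G)) (Function('g')(G, R) = Add(-3, Mul(G, -4)) = Add(-3, Mul(-4, G)))
Function('Z')(q) = -1 (Function('Z')(q) = Mul(-11, Rational(1, 11)) = -1)
Function('d')(o) = Mul(2, o, Pow(Add(189, o), -1)) (Function('d')(o) = Mul(Mul(2, o), Pow(Add(189, o), -1)) = Mul(2, o, Pow(Add(189, o), -1)))
Add(Function('d')(Function('Z')(Function('g')(2, 6))), Mul(-1, Function('k')(-219))) = Add(Mul(2, -1, Pow(Add(189, -1), -1)), Mul(-1, Add(-3, -219))) = Add(Mul(2, -1, Pow(188, -1)), Mul(-1, -222)) = Add(Mul(2, -1, Rational(1, 188)), 222) = Add(Rational(-1, 94), 222) = Rational(20867, 94)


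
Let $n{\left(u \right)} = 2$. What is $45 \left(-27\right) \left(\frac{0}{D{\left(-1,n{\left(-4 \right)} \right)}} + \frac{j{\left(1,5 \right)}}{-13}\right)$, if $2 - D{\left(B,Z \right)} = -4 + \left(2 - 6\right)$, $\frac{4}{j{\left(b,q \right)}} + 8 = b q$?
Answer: $- \frac{1620}{13} \approx -124.62$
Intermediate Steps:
$j{\left(b,q \right)} = \frac{4}{-8 + b q}$
$D{\left(B,Z \right)} = 10$ ($D{\left(B,Z \right)} = 2 - \left(-4 + \left(2 - 6\right)\right) = 2 - \left(-4 - 4\right) = 2 - -8 = 2 + 8 = 10$)
$45 \left(-27\right) \left(\frac{0}{D{\left(-1,n{\left(-4 \right)} \right)}} + \frac{j{\left(1,5 \right)}}{-13}\right) = 45 \left(-27\right) \left(\frac{0}{10} + \frac{4 \frac{1}{-8 + 1 \cdot 5}}{-13}\right) = - 1215 \left(0 \cdot \frac{1}{10} + \frac{4}{-8 + 5} \left(- \frac{1}{13}\right)\right) = - 1215 \left(0 + \frac{4}{-3} \left(- \frac{1}{13}\right)\right) = - 1215 \left(0 + 4 \left(- \frac{1}{3}\right) \left(- \frac{1}{13}\right)\right) = - 1215 \left(0 - - \frac{4}{39}\right) = - 1215 \left(0 + \frac{4}{39}\right) = \left(-1215\right) \frac{4}{39} = - \frac{1620}{13}$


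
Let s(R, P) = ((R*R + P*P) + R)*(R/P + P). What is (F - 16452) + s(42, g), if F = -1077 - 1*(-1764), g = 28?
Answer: 60640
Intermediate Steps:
F = 687 (F = -1077 + 1764 = 687)
s(R, P) = (P + R/P)*(R + P**2 + R**2) (s(R, P) = ((R**2 + P**2) + R)*(P + R/P) = ((P**2 + R**2) + R)*(P + R/P) = (R + P**2 + R**2)*(P + R/P) = (P + R/P)*(R + P**2 + R**2))
(F - 16452) + s(42, g) = (687 - 16452) + (42**2 + 42**3 + 28**2*(28**2 + 42**2 + 2*42))/28 = -15765 + (1764 + 74088 + 784*(784 + 1764 + 84))/28 = -15765 + (1764 + 74088 + 784*2632)/28 = -15765 + (1764 + 74088 + 2063488)/28 = -15765 + (1/28)*2139340 = -15765 + 76405 = 60640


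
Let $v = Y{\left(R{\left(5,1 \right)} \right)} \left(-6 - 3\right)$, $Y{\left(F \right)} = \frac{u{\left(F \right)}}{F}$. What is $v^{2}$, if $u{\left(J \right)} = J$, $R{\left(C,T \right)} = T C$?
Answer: $81$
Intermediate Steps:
$R{\left(C,T \right)} = C T$
$Y{\left(F \right)} = 1$ ($Y{\left(F \right)} = \frac{F}{F} = 1$)
$v = -9$ ($v = 1 \left(-6 - 3\right) = 1 \left(-9\right) = -9$)
$v^{2} = \left(-9\right)^{2} = 81$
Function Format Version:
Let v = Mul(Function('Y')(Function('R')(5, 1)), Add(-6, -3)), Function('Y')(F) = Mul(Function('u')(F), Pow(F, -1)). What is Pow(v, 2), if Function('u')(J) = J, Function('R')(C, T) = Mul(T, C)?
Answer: 81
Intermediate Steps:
Function('R')(C, T) = Mul(C, T)
Function('Y')(F) = 1 (Function('Y')(F) = Mul(F, Pow(F, -1)) = 1)
v = -9 (v = Mul(1, Add(-6, -3)) = Mul(1, -9) = -9)
Pow(v, 2) = Pow(-9, 2) = 81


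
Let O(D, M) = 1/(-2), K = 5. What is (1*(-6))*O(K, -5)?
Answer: 3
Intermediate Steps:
O(D, M) = -½
(1*(-6))*O(K, -5) = (1*(-6))*(-½) = -6*(-½) = 3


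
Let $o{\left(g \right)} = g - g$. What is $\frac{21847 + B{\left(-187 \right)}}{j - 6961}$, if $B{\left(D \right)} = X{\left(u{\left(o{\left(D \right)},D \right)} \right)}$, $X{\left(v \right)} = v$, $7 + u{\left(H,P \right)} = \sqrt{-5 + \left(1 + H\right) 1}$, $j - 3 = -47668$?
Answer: $- \frac{840}{2101} - \frac{i}{27313} \approx -0.39981 - 3.6613 \cdot 10^{-5} i$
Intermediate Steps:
$j = -47665$ ($j = 3 - 47668 = -47665$)
$o{\left(g \right)} = 0$
$u{\left(H,P \right)} = -7 + \sqrt{-4 + H}$ ($u{\left(H,P \right)} = -7 + \sqrt{-5 + \left(1 + H\right) 1} = -7 + \sqrt{-5 + \left(1 + H\right)} = -7 + \sqrt{-4 + H}$)
$B{\left(D \right)} = -7 + 2 i$ ($B{\left(D \right)} = -7 + \sqrt{-4 + 0} = -7 + \sqrt{-4} = -7 + 2 i$)
$\frac{21847 + B{\left(-187 \right)}}{j - 6961} = \frac{21847 - \left(7 - 2 i\right)}{-47665 - 6961} = \frac{21840 + 2 i}{-54626} = \left(21840 + 2 i\right) \left(- \frac{1}{54626}\right) = - \frac{840}{2101} - \frac{i}{27313}$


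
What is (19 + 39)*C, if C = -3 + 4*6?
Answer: 1218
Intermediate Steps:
C = 21 (C = -3 + 24 = 21)
(19 + 39)*C = (19 + 39)*21 = 58*21 = 1218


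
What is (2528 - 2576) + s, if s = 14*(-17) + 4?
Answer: -282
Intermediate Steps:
s = -234 (s = -238 + 4 = -234)
(2528 - 2576) + s = (2528 - 2576) - 234 = -48 - 234 = -282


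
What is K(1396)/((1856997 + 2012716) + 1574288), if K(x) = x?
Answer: 1396/5444001 ≈ 0.00025643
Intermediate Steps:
K(1396)/((1856997 + 2012716) + 1574288) = 1396/((1856997 + 2012716) + 1574288) = 1396/(3869713 + 1574288) = 1396/5444001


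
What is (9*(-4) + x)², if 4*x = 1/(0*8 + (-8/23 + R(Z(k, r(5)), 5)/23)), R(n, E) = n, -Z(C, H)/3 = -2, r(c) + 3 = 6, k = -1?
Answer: 96721/64 ≈ 1511.3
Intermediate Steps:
r(c) = 3 (r(c) = -3 + 6 = 3)
Z(C, H) = 6 (Z(C, H) = -3*(-2) = 6)
x = -23/8 (x = 1/(4*(0*8 + (-8/23 + 6/23))) = 1/(4*(0 + (-8*1/23 + 6*(1/23)))) = 1/(4*(0 + (-8/23 + 6/23))) = 1/(4*(0 - 2/23)) = 1/(4*(-2/23)) = (¼)*(-23/2) = -23/8 ≈ -2.8750)
(9*(-4) + x)² = (9*(-4) - 23/8)² = (-36 - 23/8)² = (-311/8)² = 96721/64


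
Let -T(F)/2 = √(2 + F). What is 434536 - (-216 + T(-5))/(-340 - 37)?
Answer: 163819856/377 - 2*I*√3/377 ≈ 4.3454e+5 - 0.0091886*I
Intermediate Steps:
T(F) = -2*√(2 + F)
434536 - (-216 + T(-5))/(-340 - 37) = 434536 - (-216 - 2*√(2 - 5))/(-340 - 37) = 434536 - (-216 - 2*I*√3)/(-377) = 434536 - (-216 - 2*I*√3)*(-1)/377 = 434536 - (216/377 + 2*I*√3/377) = 434536 + (-216/377 - 2*I*√3/377) = 163819856/377 - 2*I*√3/377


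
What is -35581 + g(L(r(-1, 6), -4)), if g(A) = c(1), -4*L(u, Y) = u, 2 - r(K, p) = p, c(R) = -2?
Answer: -35583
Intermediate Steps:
r(K, p) = 2 - p
L(u, Y) = -u/4
g(A) = -2
-35581 + g(L(r(-1, 6), -4)) = -35581 - 2 = -35583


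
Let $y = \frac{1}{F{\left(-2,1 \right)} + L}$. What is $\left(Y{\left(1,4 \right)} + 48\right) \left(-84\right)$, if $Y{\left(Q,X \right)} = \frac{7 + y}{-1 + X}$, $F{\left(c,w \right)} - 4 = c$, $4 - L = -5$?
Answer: $- \frac{46536}{11} \approx -4230.5$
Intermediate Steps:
$L = 9$ ($L = 4 - -5 = 4 + 5 = 9$)
$F{\left(c,w \right)} = 4 + c$
$y = \frac{1}{11}$ ($y = \frac{1}{\left(4 - 2\right) + 9} = \frac{1}{2 + 9} = \frac{1}{11} \approx 0.090909$)
$Y{\left(Q,X \right)} = \frac{78}{11 \left(-1 + X\right)}$ ($Y{\left(Q,X \right)} = \frac{7 + \frac{1}{11}}{-1 + X} = \frac{78}{11 \left(-1 + X\right)}$)
$\left(Y{\left(1,4 \right)} + 48\right) \left(-84\right) = \left(\frac{78}{11 \left(-1 + 4\right)} + 48\right) \left(-84\right) = \left(\frac{78}{11 \cdot 3} + 48\right) \left(-84\right) = \left(\frac{78}{11} \cdot \frac{1}{3} + 48\right) \left(-84\right) = \left(\frac{26}{11} + 48\right) \left(-84\right) = \frac{554}{11} \left(-84\right) = - \frac{46536}{11}$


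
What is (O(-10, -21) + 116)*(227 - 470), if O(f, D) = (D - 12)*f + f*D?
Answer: -159408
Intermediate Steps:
O(f, D) = D*f + f*(-12 + D) (O(f, D) = (-12 + D)*f + D*f = f*(-12 + D) + D*f = D*f + f*(-12 + D))
(O(-10, -21) + 116)*(227 - 470) = (2*(-10)*(-6 - 21) + 116)*(227 - 470) = (2*(-10)*(-27) + 116)*(-243) = (540 + 116)*(-243) = 656*(-243) = -159408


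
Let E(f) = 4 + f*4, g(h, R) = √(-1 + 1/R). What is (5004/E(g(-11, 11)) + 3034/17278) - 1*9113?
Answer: (-78725690*√110 + 747101311*I)/(8639*(√110 - 11*I)) ≈ -8457.5 - 624.79*I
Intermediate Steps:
E(f) = 4 + 4*f
(5004/E(g(-11, 11)) + 3034/17278) - 1*9113 = (5004/(4 + 4*√((1 - 1*11)/11)) + 3034/17278) - 1*9113 = (5004/(4 + 4*√((1 - 11)/11)) + 3034*(1/17278)) - 9113 = (5004/(4 + 4*√((1/11)*(-10))) + 1517/8639) - 9113 = (5004/(4 + 4*√(-10/11)) + 1517/8639) - 9113 = (5004/(4 + 4*(I*√110/11)) + 1517/8639) - 9113 = (5004/(4 + 4*I*√110/11) + 1517/8639) - 9113 = (1517/8639 + 5004/(4 + 4*I*√110/11)) - 9113 = -78725690/8639 + 5004/(4 + 4*I*√110/11)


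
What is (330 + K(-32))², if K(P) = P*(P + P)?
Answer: 5654884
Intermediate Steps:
K(P) = 2*P² (K(P) = P*(2*P) = 2*P²)
(330 + K(-32))² = (330 + 2*(-32)²)² = (330 + 2*1024)² = (330 + 2048)² = 2378² = 5654884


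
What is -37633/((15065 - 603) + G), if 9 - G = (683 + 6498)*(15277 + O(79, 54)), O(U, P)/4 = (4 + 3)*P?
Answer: 37633/120547338 ≈ 0.00031218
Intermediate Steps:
O(U, P) = 28*P (O(U, P) = 4*((4 + 3)*P) = 4*(7*P) = 28*P)
G = -120561800 (G = 9 - (683 + 6498)*(15277 + 28*54) = 9 - 7181*(15277 + 1512) = 9 - 7181*16789 = 9 - 1*120561809 = 9 - 120561809 = -120561800)
-37633/((15065 - 603) + G) = -37633/((15065 - 603) - 120561800) = -37633/(14462 - 120561800) = -37633/(-120547338) = -37633*(-1/120547338) = 37633/120547338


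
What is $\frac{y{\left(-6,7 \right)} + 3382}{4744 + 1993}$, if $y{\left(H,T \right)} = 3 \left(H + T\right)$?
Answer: $\frac{3385}{6737} \approx 0.50245$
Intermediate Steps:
$y{\left(H,T \right)} = 3 H + 3 T$
$\frac{y{\left(-6,7 \right)} + 3382}{4744 + 1993} = \frac{\left(3 \left(-6\right) + 3 \cdot 7\right) + 3382}{4744 + 1993} = \frac{\left(-18 + 21\right) + 3382}{6737} = \left(3 + 3382\right) \frac{1}{6737} = 3385 \cdot \frac{1}{6737} = \frac{3385}{6737}$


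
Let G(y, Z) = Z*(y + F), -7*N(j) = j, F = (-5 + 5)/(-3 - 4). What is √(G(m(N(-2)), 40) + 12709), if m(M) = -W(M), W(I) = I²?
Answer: √622581/7 ≈ 112.72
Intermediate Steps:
F = 0 (F = 0/(-7) = 0*(-⅐) = 0)
N(j) = -j/7
m(M) = -M²
G(y, Z) = Z*y (G(y, Z) = Z*(y + 0) = Z*y)
√(G(m(N(-2)), 40) + 12709) = √(40*(-(-⅐*(-2))²) + 12709) = √(40*(-(2/7)²) + 12709) = √(40*(-1*4/49) + 12709) = √(40*(-4/49) + 12709) = √(-160/49 + 12709) = √(622581/49) = √622581/7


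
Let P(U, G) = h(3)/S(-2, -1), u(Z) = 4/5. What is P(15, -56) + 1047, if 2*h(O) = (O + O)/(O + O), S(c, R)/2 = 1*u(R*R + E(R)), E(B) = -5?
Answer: 16757/16 ≈ 1047.3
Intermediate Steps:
u(Z) = 4/5 (u(Z) = 4*(1/5) = 4/5)
S(c, R) = 8/5 (S(c, R) = 2*(1*(4/5)) = 2*(4/5) = 8/5)
h(O) = 1/2 (h(O) = ((O + O)/(O + O))/2 = ((2*O)/((2*O)))/2 = ((2*O)*(1/(2*O)))/2 = (1/2)*1 = 1/2)
P(U, G) = 5/16 (P(U, G) = 1/(2*(8/5)) = (1/2)*(5/8) = 5/16)
P(15, -56) + 1047 = 5/16 + 1047 = 16757/16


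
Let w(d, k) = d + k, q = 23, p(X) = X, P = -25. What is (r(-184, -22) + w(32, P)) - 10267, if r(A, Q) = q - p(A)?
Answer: -10053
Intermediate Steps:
r(A, Q) = 23 - A
(r(-184, -22) + w(32, P)) - 10267 = ((23 - 1*(-184)) + (32 - 25)) - 10267 = ((23 + 184) + 7) - 10267 = (207 + 7) - 10267 = 214 - 10267 = -10053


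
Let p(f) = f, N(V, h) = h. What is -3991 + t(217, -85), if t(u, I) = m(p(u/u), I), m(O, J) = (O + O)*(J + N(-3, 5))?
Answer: -4151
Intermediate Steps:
m(O, J) = 2*O*(5 + J) (m(O, J) = (O + O)*(J + 5) = (2*O)*(5 + J) = 2*O*(5 + J))
t(u, I) = 10 + 2*I (t(u, I) = 2*(u/u)*(5 + I) = 2*1*(5 + I) = 10 + 2*I)
-3991 + t(217, -85) = -3991 + (10 + 2*(-85)) = -3991 + (10 - 170) = -3991 - 160 = -4151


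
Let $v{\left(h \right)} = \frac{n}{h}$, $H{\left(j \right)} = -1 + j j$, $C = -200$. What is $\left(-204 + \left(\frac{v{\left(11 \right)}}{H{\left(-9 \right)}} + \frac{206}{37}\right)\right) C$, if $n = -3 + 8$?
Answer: $\frac{32303875}{814} \approx 39685.0$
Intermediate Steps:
$H{\left(j \right)} = -1 + j^{2}$
$n = 5$
$v{\left(h \right)} = \frac{5}{h}$
$\left(-204 + \left(\frac{v{\left(11 \right)}}{H{\left(-9 \right)}} + \frac{206}{37}\right)\right) C = \left(-204 + \left(\frac{5 \cdot \frac{1}{11}}{-1 + \left(-9\right)^{2}} + \frac{206}{37}\right)\right) \left(-200\right) = \left(-204 + \left(\frac{5 \cdot \frac{1}{11}}{-1 + 81} + 206 \cdot \frac{1}{37}\right)\right) \left(-200\right) = \left(-204 + \left(\frac{5}{11 \cdot 80} + \frac{206}{37}\right)\right) \left(-200\right) = \left(-204 + \left(\frac{5}{11} \cdot \frac{1}{80} + \frac{206}{37}\right)\right) \left(-200\right) = \left(-204 + \left(\frac{1}{176} + \frac{206}{37}\right)\right) \left(-200\right) = \left(-204 + \frac{36293}{6512}\right) \left(-200\right) = \left(- \frac{1292155}{6512}\right) \left(-200\right) = \frac{32303875}{814}$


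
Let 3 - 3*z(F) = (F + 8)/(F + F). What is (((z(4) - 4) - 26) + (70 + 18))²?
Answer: 13689/4 ≈ 3422.3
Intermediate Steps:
z(F) = 1 - (8 + F)/(6*F) (z(F) = 1 - (F + 8)/(3*(F + F)) = 1 - (8 + F)/(3*(2*F)) = 1 - (8 + F)*1/(2*F)/3 = 1 - (8 + F)/(6*F))
(((z(4) - 4) - 26) + (70 + 18))² = ((((⅙)*(-8 + 5*4)/4 - 4) - 26) + (70 + 18))² = ((((⅙)*(¼)*(-8 + 20) - 4) - 26) + 88)² = ((((⅙)*(¼)*12 - 4) - 26) + 88)² = (((½ - 4) - 26) + 88)² = ((-7/2 - 26) + 88)² = (-59/2 + 88)² = (117/2)² = 13689/4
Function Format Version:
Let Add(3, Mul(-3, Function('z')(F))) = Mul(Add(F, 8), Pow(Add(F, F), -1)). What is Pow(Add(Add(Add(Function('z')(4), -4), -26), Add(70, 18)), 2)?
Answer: Rational(13689, 4) ≈ 3422.3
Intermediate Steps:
Function('z')(F) = Add(1, Mul(Rational(-1, 6), Pow(F, -1), Add(8, F))) (Function('z')(F) = Add(1, Mul(Rational(-1, 3), Mul(Add(F, 8), Pow(Add(F, F), -1)))) = Add(1, Mul(Rational(-1, 3), Mul(Add(8, F), Pow(Mul(2, F), -1)))) = Add(1, Mul(Rational(-1, 3), Mul(Add(8, F), Mul(Rational(1, 2), Pow(F, -1))))) = Add(1, Mul(Rational(-1, 3), Mul(Rational(1, 2), Pow(F, -1), Add(8, F)))) = Add(1, Mul(Rational(-1, 6), Pow(F, -1), Add(8, F))))
Pow(Add(Add(Add(Function('z')(4), -4), -26), Add(70, 18)), 2) = Pow(Add(Add(Add(Mul(Rational(1, 6), Pow(4, -1), Add(-8, Mul(5, 4))), -4), -26), Add(70, 18)), 2) = Pow(Add(Add(Add(Mul(Rational(1, 6), Rational(1, 4), Add(-8, 20)), -4), -26), 88), 2) = Pow(Add(Add(Add(Mul(Rational(1, 6), Rational(1, 4), 12), -4), -26), 88), 2) = Pow(Add(Add(Add(Rational(1, 2), -4), -26), 88), 2) = Pow(Add(Add(Rational(-7, 2), -26), 88), 2) = Pow(Add(Rational(-59, 2), 88), 2) = Pow(Rational(117, 2), 2) = Rational(13689, 4)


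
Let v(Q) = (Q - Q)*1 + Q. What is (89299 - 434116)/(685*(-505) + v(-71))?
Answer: 38313/38444 ≈ 0.99659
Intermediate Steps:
v(Q) = Q (v(Q) = 0*1 + Q = 0 + Q = Q)
(89299 - 434116)/(685*(-505) + v(-71)) = (89299 - 434116)/(685*(-505) - 71) = -344817/(-345925 - 71) = -344817/(-345996) = -344817*(-1/345996) = 38313/38444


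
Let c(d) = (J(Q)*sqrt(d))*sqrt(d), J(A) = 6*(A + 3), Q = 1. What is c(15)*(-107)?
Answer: -38520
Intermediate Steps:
J(A) = 18 + 6*A (J(A) = 6*(3 + A) = 18 + 6*A)
c(d) = 24*d (c(d) = ((18 + 6*1)*sqrt(d))*sqrt(d) = ((18 + 6)*sqrt(d))*sqrt(d) = (24*sqrt(d))*sqrt(d) = 24*d)
c(15)*(-107) = (24*15)*(-107) = 360*(-107) = -38520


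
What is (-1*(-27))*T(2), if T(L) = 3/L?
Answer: 81/2 ≈ 40.500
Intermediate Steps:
(-1*(-27))*T(2) = (-1*(-27))*(3/2) = 27*(3*(½)) = 27*(3/2) = 81/2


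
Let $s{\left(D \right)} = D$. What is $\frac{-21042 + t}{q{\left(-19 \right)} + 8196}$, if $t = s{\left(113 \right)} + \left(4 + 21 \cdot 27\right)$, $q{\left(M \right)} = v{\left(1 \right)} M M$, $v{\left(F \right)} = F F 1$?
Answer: $- \frac{20358}{8557} \approx -2.3791$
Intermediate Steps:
$v{\left(F \right)} = F^{2}$ ($v{\left(F \right)} = F^{2} \cdot 1 = F^{2}$)
$q{\left(M \right)} = M^{2}$ ($q{\left(M \right)} = 1^{2} M M = 1 M M = M M = M^{2}$)
$t = 684$ ($t = 113 + \left(4 + 21 \cdot 27\right) = 113 + \left(4 + 567\right) = 113 + 571 = 684$)
$\frac{-21042 + t}{q{\left(-19 \right)} + 8196} = \frac{-21042 + 684}{\left(-19\right)^{2} + 8196} = - \frac{20358}{361 + 8196} = - \frac{20358}{8557}$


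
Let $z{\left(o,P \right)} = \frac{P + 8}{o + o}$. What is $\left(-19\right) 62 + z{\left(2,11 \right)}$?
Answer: $- \frac{4693}{4} \approx -1173.3$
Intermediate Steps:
$z{\left(o,P \right)} = \frac{8 + P}{2 o}$
$\left(-19\right) 62 + z{\left(2,11 \right)} = \left(-19\right) 62 + \frac{8 + 11}{2 \cdot 2} = -1178 + \frac{1}{2} \cdot \frac{1}{2} \cdot 19 = -1178 + \frac{19}{4} = - \frac{4693}{4}$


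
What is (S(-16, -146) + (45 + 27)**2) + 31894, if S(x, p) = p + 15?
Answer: 36947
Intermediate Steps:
S(x, p) = 15 + p
(S(-16, -146) + (45 + 27)**2) + 31894 = ((15 - 146) + (45 + 27)**2) + 31894 = (-131 + 72**2) + 31894 = (-131 + 5184) + 31894 = 5053 + 31894 = 36947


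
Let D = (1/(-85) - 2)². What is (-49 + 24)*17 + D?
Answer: -3041384/7225 ≈ -420.95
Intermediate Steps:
D = 29241/7225 (D = (-1/85 - 2)² = (-171/85)² = 29241/7225 ≈ 4.0472)
(-49 + 24)*17 + D = (-49 + 24)*17 + 29241/7225 = -25*17 + 29241/7225 = -425 + 29241/7225 = -3041384/7225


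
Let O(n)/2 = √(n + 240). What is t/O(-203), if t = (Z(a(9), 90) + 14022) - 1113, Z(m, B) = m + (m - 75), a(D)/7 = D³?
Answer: 11520*√37/37 ≈ 1893.9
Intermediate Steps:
a(D) = 7*D³
Z(m, B) = -75 + 2*m (Z(m, B) = m + (-75 + m) = -75 + 2*m)
O(n) = 2*√(240 + n) (O(n) = 2*√(n + 240) = 2*√(240 + n))
t = 23040 (t = ((-75 + 2*(7*9³)) + 14022) - 1113 = ((-75 + 2*(7*729)) + 14022) - 1113 = ((-75 + 2*5103) + 14022) - 1113 = ((-75 + 10206) + 14022) - 1113 = (10131 + 14022) - 1113 = 24153 - 1113 = 23040)
t/O(-203) = 23040/((2*√(240 - 203))) = 23040/((2*√37)) = 23040*(√37/74) = 11520*√37/37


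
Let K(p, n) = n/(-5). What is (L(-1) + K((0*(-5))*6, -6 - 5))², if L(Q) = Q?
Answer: 36/25 ≈ 1.4400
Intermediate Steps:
K(p, n) = -n/5 (K(p, n) = n*(-⅕) = -n/5)
(L(-1) + K((0*(-5))*6, -6 - 5))² = (-1 - (-6 - 5)/5)² = (-1 - ⅕*(-11))² = (-1 + 11/5)² = (6/5)² = 36/25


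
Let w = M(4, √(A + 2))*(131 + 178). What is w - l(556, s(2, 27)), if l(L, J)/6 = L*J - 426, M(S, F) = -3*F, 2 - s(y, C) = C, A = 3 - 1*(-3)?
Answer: 85956 - 1854*√2 ≈ 83334.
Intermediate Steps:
A = 6 (A = 3 + 3 = 6)
s(y, C) = 2 - C
l(L, J) = -2556 + 6*J*L (l(L, J) = 6*(L*J - 426) = 6*(J*L - 426) = 6*(-426 + J*L) = -2556 + 6*J*L)
w = -1854*√2 (w = (-3*√(6 + 2))*(131 + 178) = -6*√2*309 = -1854*√2 ≈ -2622.0)
w - l(556, s(2, 27)) = -1854*√2 - (-2556 + 6*(2 - 1*27)*556) = -1854*√2 - (-2556 + 6*(2 - 27)*556) = -1854*√2 - (-2556 + 6*(-25)*556) = -1854*√2 - (-2556 - 83400) = -1854*√2 - 1*(-85956) = -1854*√2 + 85956 = 85956 - 1854*√2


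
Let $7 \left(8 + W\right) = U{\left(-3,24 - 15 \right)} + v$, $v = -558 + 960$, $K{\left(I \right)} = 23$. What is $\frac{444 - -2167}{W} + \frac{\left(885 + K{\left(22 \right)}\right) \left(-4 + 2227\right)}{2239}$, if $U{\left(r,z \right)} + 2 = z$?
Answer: $\frac{753447055}{790367} \approx 953.29$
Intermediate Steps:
$U{\left(r,z \right)} = -2 + z$
$v = 402$
$W = \frac{353}{7}$ ($W = -8 + \frac{\left(-2 + \left(24 - 15\right)\right) + 402}{7} = -8 + \frac{\left(-2 + 9\right) + 402}{7} = -8 + \frac{7 + 402}{7} = -8 + \frac{1}{7} \cdot 409 = -8 + \frac{409}{7} = \frac{353}{7} \approx 50.429$)
$\frac{444 - -2167}{W} + \frac{\left(885 + K{\left(22 \right)}\right) \left(-4 + 2227\right)}{2239} = \frac{444 - -2167}{\frac{353}{7}} + \frac{\left(885 + 23\right) \left(-4 + 2227\right)}{2239} = \left(444 + 2167\right) \frac{7}{353} + 908 \cdot 2223 \cdot \frac{1}{2239} = 2611 \cdot \frac{7}{353} + 2018484 \cdot \frac{1}{2239} = \frac{18277}{353} + \frac{2018484}{2239} = \frac{753447055}{790367}$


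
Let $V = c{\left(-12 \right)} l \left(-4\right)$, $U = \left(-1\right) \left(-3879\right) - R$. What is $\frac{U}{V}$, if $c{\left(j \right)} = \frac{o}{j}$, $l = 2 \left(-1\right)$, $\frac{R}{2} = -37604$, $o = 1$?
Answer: $- \frac{237261}{2} \approx -1.1863 \cdot 10^{5}$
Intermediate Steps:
$R = -75208$ ($R = 2 \left(-37604\right) = -75208$)
$l = -2$
$U = 79087$ ($U = \left(-1\right) \left(-3879\right) - -75208 = 3879 + 75208 = 79087$)
$c{\left(j \right)} = \frac{1}{j}$ ($c{\left(j \right)} = 1 \frac{1}{j} = \frac{1}{j}$)
$V = - \frac{2}{3}$ ($V = \frac{\left(-2\right) \left(-4\right)}{-12} = \left(- \frac{1}{12}\right) 8 = - \frac{2}{3} \approx -0.66667$)
$\frac{U}{V} = \frac{79087}{- \frac{2}{3}} = 79087 \left(- \frac{3}{2}\right) = - \frac{237261}{2}$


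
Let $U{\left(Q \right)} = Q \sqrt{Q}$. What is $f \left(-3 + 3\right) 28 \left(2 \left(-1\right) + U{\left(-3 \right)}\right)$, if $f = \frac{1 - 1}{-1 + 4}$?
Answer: $0$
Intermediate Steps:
$f = 0$ ($f = \frac{0}{3} = 0 \cdot \frac{1}{3} = 0$)
$U{\left(Q \right)} = Q^{\frac{3}{2}}$
$f \left(-3 + 3\right) 28 \left(2 \left(-1\right) + U{\left(-3 \right)}\right) = 0 \left(-3 + 3\right) 28 \left(2 \left(-1\right) + \left(-3\right)^{\frac{3}{2}}\right) = 0 \cdot 0 \cdot 28 \left(-2 - 3 i \sqrt{3}\right) = 0 \cdot 28 \left(-2 - 3 i \sqrt{3}\right) = 0 \left(-2 - 3 i \sqrt{3}\right) = 0$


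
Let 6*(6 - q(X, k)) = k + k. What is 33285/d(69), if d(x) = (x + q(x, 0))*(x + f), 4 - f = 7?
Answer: 2219/330 ≈ 6.7242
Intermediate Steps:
q(X, k) = 6 - k/3 (q(X, k) = 6 - (k + k)/6 = 6 - k/3)
f = -3 (f = 4 - 1*7 = 4 - 7 = -3)
d(x) = (-3 + x)*(6 + x) (d(x) = (x + (6 - 1/3*0))*(x - 3) = (x + (6 + 0))*(-3 + x) = (x + 6)*(-3 + x) = (6 + x)*(-3 + x) = (-3 + x)*(6 + x))
33285/d(69) = 33285/(-18 + 69**2 + 3*69) = 33285/(-18 + 4761 + 207) = 33285/4950 = 33285*(1/4950) = 2219/330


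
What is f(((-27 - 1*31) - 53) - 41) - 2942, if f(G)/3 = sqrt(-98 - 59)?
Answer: -2942 + 3*I*sqrt(157) ≈ -2942.0 + 37.59*I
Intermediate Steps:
f(G) = 3*I*sqrt(157) (f(G) = 3*sqrt(-98 - 59) = 3*sqrt(-157) = 3*(I*sqrt(157)) = 3*I*sqrt(157))
f(((-27 - 1*31) - 53) - 41) - 2942 = 3*I*sqrt(157) - 2942 = -2942 + 3*I*sqrt(157)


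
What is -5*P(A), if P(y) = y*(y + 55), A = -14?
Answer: 2870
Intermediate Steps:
P(y) = y*(55 + y)
-5*P(A) = -5*(-14*(55 - 14)) = -5*(-14*41) = -5*(-574) = -1*(-2870) = 2870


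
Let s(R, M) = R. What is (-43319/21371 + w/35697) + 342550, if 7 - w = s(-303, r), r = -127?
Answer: 261323205343517/762880587 ≈ 3.4255e+5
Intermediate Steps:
w = 310 (w = 7 - 1*(-303) = 7 + 303 = 310)
(-43319/21371 + w/35697) + 342550 = (-43319/21371 + 310/35697) + 342550 = -1539733333/762880587 + 342550 = 261323205343517/762880587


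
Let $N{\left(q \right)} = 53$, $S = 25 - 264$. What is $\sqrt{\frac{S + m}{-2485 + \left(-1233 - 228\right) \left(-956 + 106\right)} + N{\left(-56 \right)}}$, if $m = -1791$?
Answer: $\frac{\sqrt{3256273642399}}{247873} \approx 7.28$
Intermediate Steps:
$S = -239$ ($S = 25 - 264 = -239$)
$\sqrt{\frac{S + m}{-2485 + \left(-1233 - 228\right) \left(-956 + 106\right)} + N{\left(-56 \right)}} = \sqrt{\frac{-239 - 1791}{-2485 + \left(-1233 - 228\right) \left(-956 + 106\right)} + 53} = \sqrt{- \frac{2030}{-2485 - -1241850} + 53} = \sqrt{- \frac{2030}{-2485 + 1241850} + 53} = \sqrt{- \frac{2030}{1239365} + 53} = \sqrt{\left(-2030\right) \frac{1}{1239365} + 53} = \sqrt{- \frac{406}{247873} + 53} = \sqrt{\frac{13136863}{247873}} = \frac{\sqrt{3256273642399}}{247873}$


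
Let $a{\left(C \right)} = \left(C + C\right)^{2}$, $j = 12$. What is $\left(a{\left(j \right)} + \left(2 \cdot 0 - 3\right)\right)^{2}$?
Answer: $328329$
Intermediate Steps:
$a{\left(C \right)} = 4 C^{2}$ ($a{\left(C \right)} = \left(2 C\right)^{2} = 4 C^{2}$)
$\left(a{\left(j \right)} + \left(2 \cdot 0 - 3\right)\right)^{2} = \left(4 \cdot 12^{2} + \left(2 \cdot 0 - 3\right)\right)^{2} = \left(4 \cdot 144 + \left(0 - 3\right)\right)^{2} = \left(576 - 3\right)^{2} = 573^{2} = 328329$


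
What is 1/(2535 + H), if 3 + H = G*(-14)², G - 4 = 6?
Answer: 1/4492 ≈ 0.00022262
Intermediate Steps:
G = 10 (G = 4 + 6 = 10)
H = 1957 (H = -3 + 10*(-14)² = -3 + 10*196 = -3 + 1960 = 1957)
1/(2535 + H) = 1/(2535 + 1957) = 1/4492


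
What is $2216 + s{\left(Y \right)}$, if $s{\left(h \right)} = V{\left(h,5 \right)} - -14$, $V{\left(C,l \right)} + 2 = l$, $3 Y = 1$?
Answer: $2233$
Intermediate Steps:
$Y = \frac{1}{3}$ ($Y = \frac{1}{3} \cdot 1 = \frac{1}{3} \approx 0.33333$)
$V{\left(C,l \right)} = -2 + l$
$s{\left(h \right)} = 17$ ($s{\left(h \right)} = \left(-2 + 5\right) - -14 = 3 + 14 = 17$)
$2216 + s{\left(Y \right)} = 2216 + 17 = 2233$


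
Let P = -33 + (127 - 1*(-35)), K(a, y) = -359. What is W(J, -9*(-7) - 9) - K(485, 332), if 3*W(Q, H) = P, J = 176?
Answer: 402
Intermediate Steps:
P = 129 (P = -33 + (127 + 35) = -33 + 162 = 129)
W(Q, H) = 43 (W(Q, H) = (⅓)*129 = 43)
W(J, -9*(-7) - 9) - K(485, 332) = 43 - 1*(-359) = 43 + 359 = 402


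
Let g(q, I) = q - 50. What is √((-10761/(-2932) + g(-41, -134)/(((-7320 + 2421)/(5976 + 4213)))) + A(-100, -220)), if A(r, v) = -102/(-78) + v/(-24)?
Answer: 3*√41380497867943/1353118 ≈ 14.262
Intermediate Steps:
g(q, I) = -50 + q
A(r, v) = 17/13 - v/24 (A(r, v) = -102*(-1/78) + v*(-1/24) = 17/13 - v/24)
√((-10761/(-2932) + g(-41, -134)/(((-7320 + 2421)/(5976 + 4213)))) + A(-100, -220)) = √((-10761/(-2932) + (-50 - 41)/(((-7320 + 2421)/(5976 + 4213)))) + (17/13 - 1/24*(-220))) = √((-10761*(-1/2932) - 91/((-4899/10189))) + (17/13 + 55/6)) = √((10761/2932 - 91/((-4899*1/10189))) + 817/78) = √((10761/2932 - 91/(-213/443)) + 817/78) = √((10761/2932 - 91*(-443/213)) + 817/78) = √((10761/2932 + 40313/213) + 817/78) = √(120489809/624516 + 817/78) = √(550468593/2706236) = 3*√41380497867943/1353118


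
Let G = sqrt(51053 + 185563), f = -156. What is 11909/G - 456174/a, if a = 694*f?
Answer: 76029/18044 + 11909*sqrt(59154)/118308 ≈ 28.696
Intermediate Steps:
a = -108264 (a = 694*(-156) = -108264)
G = 2*sqrt(59154) (G = sqrt(236616) = 2*sqrt(59154) ≈ 486.43)
11909/G - 456174/a = 11909/((2*sqrt(59154))) - 456174/(-108264) = 11909*(sqrt(59154)/118308) - 456174*(-1/108264) = 11909*sqrt(59154)/118308 + 76029/18044 = 76029/18044 + 11909*sqrt(59154)/118308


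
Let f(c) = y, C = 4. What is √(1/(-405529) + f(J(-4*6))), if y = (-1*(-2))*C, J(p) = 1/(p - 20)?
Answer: √1315629753199/405529 ≈ 2.8284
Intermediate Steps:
J(p) = 1/(-20 + p)
y = 8 (y = -1*(-2)*4 = 2*4 = 8)
f(c) = 8
√(1/(-405529) + f(J(-4*6))) = √(1/(-405529) + 8) = √(-1/405529 + 8) = √(3244231/405529) = √1315629753199/405529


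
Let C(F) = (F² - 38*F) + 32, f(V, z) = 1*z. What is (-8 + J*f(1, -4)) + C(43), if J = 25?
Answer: 139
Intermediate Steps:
f(V, z) = z
C(F) = 32 + F² - 38*F
(-8 + J*f(1, -4)) + C(43) = (-8 + 25*(-4)) + (32 + 43² - 38*43) = (-8 - 100) + (32 + 1849 - 1634) = -108 + 247 = 139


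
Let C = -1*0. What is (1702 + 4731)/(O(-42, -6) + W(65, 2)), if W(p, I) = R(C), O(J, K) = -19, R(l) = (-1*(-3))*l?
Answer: -6433/19 ≈ -338.58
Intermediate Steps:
C = 0
R(l) = 3*l
W(p, I) = 0 (W(p, I) = 3*0 = 0)
(1702 + 4731)/(O(-42, -6) + W(65, 2)) = (1702 + 4731)/(-19 + 0) = 6433/(-19) = 6433*(-1/19) = -6433/19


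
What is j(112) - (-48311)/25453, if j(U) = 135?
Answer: 3484466/25453 ≈ 136.90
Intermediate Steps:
j(112) - (-48311)/25453 = 135 - (-48311)/25453 = 135 - 1*(-48311/25453) = 135 + 48311/25453 = 3484466/25453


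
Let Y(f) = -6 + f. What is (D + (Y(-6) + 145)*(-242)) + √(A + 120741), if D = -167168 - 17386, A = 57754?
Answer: -216740 + √178495 ≈ -2.1632e+5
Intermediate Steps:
D = -184554
(D + (Y(-6) + 145)*(-242)) + √(A + 120741) = (-184554 + ((-6 - 6) + 145)*(-242)) + √(57754 + 120741) = (-184554 + (-12 + 145)*(-242)) + √178495 = (-184554 + 133*(-242)) + √178495 = (-184554 - 32186) + √178495 = -216740 + √178495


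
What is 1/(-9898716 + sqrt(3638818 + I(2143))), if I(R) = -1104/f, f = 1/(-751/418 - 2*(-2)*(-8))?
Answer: -1034415822/10239388063729019 - sqrt(160577012794)/20478776127458038 ≈ -1.0104e-7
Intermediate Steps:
f = -418/14127 (f = 1/(-751*1/418 + 4*(-8)) = 1/(-751/418 - 32) = 1/(-14127/418) = -418/14127 ≈ -0.029589)
I(R) = 7798104/209 (I(R) = -1104/(-418/14127) = -1104*(-14127/418) = 7798104/209)
1/(-9898716 + sqrt(3638818 + I(2143))) = 1/(-9898716 + sqrt(3638818 + 7798104/209)) = 1/(-9898716 + sqrt(768311066/209)) = 1/(-9898716 + sqrt(160577012794)/209)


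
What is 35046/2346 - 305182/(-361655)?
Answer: 2231753017/141407105 ≈ 15.782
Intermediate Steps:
35046/2346 - 305182/(-361655) = 35046*(1/2346) - 305182*(-1/361655) = 5841/391 + 305182/361655 = 2231753017/141407105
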